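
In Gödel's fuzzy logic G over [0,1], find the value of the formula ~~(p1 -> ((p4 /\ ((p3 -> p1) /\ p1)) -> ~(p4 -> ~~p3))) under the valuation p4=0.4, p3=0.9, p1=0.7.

0.00

(p3 -> p1): 0.9 > 0.7, so result = 0.7
((p3 -> p1) /\ p1) = min(0.7, 0.7) = 0.7
(p4 /\ ((p3 -> p1) /\ p1)) = min(0.4, 0.7) = 0.4
~p3: Gödel ¬ of 0.9 = 0 (operand ≠ 0)
~~p3: Gödel ¬ of 0 = 1 (operand is 0)
(p4 -> ~~p3): 0.4 ≤ 1, so result = 1
~(p4 -> ~~p3): Gödel ¬ of 1 = 0 (operand ≠ 0)
((p4 /\ ((p3 -> p1) /\ p1)) -> ~(p4 -> ~~p3)): 0.4 > 0, so result = 0
(p1 -> ((p4 /\ ((p3 -> p1) /\ p1)) -> ~(p4 -> ~~p3))): 0.7 > 0, so result = 0
~(p1 -> ((p4 /\ ((p3 -> p1) /\ p1)) -> ~(p4 -> ~~p3))): Gödel ¬ of 0 = 1 (operand is 0)
~~(p1 -> ((p4 /\ ((p3 -> p1) /\ p1)) -> ~(p4 -> ~~p3))): Gödel ¬ of 1 = 0 (operand ≠ 0)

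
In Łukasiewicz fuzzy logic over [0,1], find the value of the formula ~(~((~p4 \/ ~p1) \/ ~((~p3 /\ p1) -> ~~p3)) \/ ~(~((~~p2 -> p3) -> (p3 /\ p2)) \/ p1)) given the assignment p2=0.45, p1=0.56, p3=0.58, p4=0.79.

0.44

~p4: Łukasiewicz ¬ gives 1 − 0.79 = 0.21
~p1: Łukasiewicz ¬ gives 1 − 0.56 = 0.44
(~p4 \/ ~p1) = max(0.21, 0.44) = 0.44
~p3: Łukasiewicz ¬ gives 1 − 0.58 = 0.42
(~p3 /\ p1) = min(0.42, 0.56) = 0.42
~p3: Łukasiewicz ¬ gives 1 − 0.58 = 0.42
~~p3: Łukasiewicz ¬ gives 1 − 0.42 = 0.58
((~p3 /\ p1) -> ~~p3): min(1, 1 − 0.42 + 0.58) = 1
~((~p3 /\ p1) -> ~~p3): Łukasiewicz ¬ gives 1 − 1 = 0
((~p4 \/ ~p1) \/ ~((~p3 /\ p1) -> ~~p3)) = max(0.44, 0) = 0.44
~((~p4 \/ ~p1) \/ ~((~p3 /\ p1) -> ~~p3)): Łukasiewicz ¬ gives 1 − 0.44 = 0.56
~p2: Łukasiewicz ¬ gives 1 − 0.45 = 0.55
~~p2: Łukasiewicz ¬ gives 1 − 0.55 = 0.45
(~~p2 -> p3): min(1, 1 − 0.45 + 0.58) = 1
(p3 /\ p2) = min(0.58, 0.45) = 0.45
((~~p2 -> p3) -> (p3 /\ p2)): min(1, 1 − 1 + 0.45) = 0.45
~((~~p2 -> p3) -> (p3 /\ p2)): Łukasiewicz ¬ gives 1 − 0.45 = 0.55
(~((~~p2 -> p3) -> (p3 /\ p2)) \/ p1) = max(0.55, 0.56) = 0.56
~(~((~~p2 -> p3) -> (p3 /\ p2)) \/ p1): Łukasiewicz ¬ gives 1 − 0.56 = 0.44
(~((~p4 \/ ~p1) \/ ~((~p3 /\ p1) -> ~~p3)) \/ ~(~((~~p2 -> p3) -> (p3 /\ p2)) \/ p1)) = max(0.56, 0.44) = 0.56
~(~((~p4 \/ ~p1) \/ ~((~p3 /\ p1) -> ~~p3)) \/ ~(~((~~p2 -> p3) -> (p3 /\ p2)) \/ p1)): Łukasiewicz ¬ gives 1 − 0.56 = 0.44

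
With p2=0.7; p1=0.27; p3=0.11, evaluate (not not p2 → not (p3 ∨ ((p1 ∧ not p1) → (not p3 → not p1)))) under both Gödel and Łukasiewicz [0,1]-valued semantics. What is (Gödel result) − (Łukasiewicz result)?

Gödel evaluation:
  not p2: Gödel ¬ of 0.7 = 0 (operand ≠ 0)
  not not p2: Gödel ¬ of 0 = 1 (operand is 0)
  not p1: Gödel ¬ of 0.27 = 0 (operand ≠ 0)
  (p1 ∧ not p1) = min(0.27, 0) = 0
  not p3: Gödel ¬ of 0.11 = 0 (operand ≠ 0)
  not p1: Gödel ¬ of 0.27 = 0 (operand ≠ 0)
  (not p3 → not p1): 0 ≤ 0, so result = 1
  ((p1 ∧ not p1) → (not p3 → not p1)): 0 ≤ 1, so result = 1
  (p3 ∨ ((p1 ∧ not p1) → (not p3 → not p1))) = max(0.11, 1) = 1
  not (p3 ∨ ((p1 ∧ not p1) → (not p3 → not p1))): Gödel ¬ of 1 = 0 (operand ≠ 0)
  (not not p2 → not (p3 ∨ ((p1 ∧ not p1) → (not p3 → not p1)))): 1 > 0, so result = 0
  Gödel value = 0
Łukasiewicz evaluation:
  not p2: Łukasiewicz ¬ gives 1 − 0.7 = 0.3
  not not p2: Łukasiewicz ¬ gives 1 − 0.3 = 0.7
  not p1: Łukasiewicz ¬ gives 1 − 0.27 = 0.73
  (p1 ∧ not p1) = min(0.27, 0.73) = 0.27
  not p3: Łukasiewicz ¬ gives 1 − 0.11 = 0.89
  not p1: Łukasiewicz ¬ gives 1 − 0.27 = 0.73
  (not p3 → not p1): min(1, 1 − 0.89 + 0.73) = 0.84
  ((p1 ∧ not p1) → (not p3 → not p1)): min(1, 1 − 0.27 + 0.84) = 1
  (p3 ∨ ((p1 ∧ not p1) → (not p3 → not p1))) = max(0.11, 1) = 1
  not (p3 ∨ ((p1 ∧ not p1) → (not p3 → not p1))): Łukasiewicz ¬ gives 1 − 1 = 0
  (not not p2 → not (p3 ∨ ((p1 ∧ not p1) → (not p3 → not p1)))): min(1, 1 − 0.7 + 0) = 0.3
  Łukasiewicz value = 0.3
Difference: 0 − 0.3 = -0.30

-0.30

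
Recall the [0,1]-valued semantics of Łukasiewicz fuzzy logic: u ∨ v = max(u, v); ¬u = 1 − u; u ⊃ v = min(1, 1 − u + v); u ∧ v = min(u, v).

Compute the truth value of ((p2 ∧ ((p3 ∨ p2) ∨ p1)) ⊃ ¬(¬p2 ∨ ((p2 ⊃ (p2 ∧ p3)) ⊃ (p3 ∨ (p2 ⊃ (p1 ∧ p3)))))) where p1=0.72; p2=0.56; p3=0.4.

(p3 ∨ p2) = max(0.4, 0.56) = 0.56
((p3 ∨ p2) ∨ p1) = max(0.56, 0.72) = 0.72
(p2 ∧ ((p3 ∨ p2) ∨ p1)) = min(0.56, 0.72) = 0.56
¬p2: Łukasiewicz ¬ gives 1 − 0.56 = 0.44
(p2 ∧ p3) = min(0.56, 0.4) = 0.4
(p2 ⊃ (p2 ∧ p3)): min(1, 1 − 0.56 + 0.4) = 0.84
(p1 ∧ p3) = min(0.72, 0.4) = 0.4
(p2 ⊃ (p1 ∧ p3)): min(1, 1 − 0.56 + 0.4) = 0.84
(p3 ∨ (p2 ⊃ (p1 ∧ p3))) = max(0.4, 0.84) = 0.84
((p2 ⊃ (p2 ∧ p3)) ⊃ (p3 ∨ (p2 ⊃ (p1 ∧ p3)))): min(1, 1 − 0.84 + 0.84) = 1
(¬p2 ∨ ((p2 ⊃ (p2 ∧ p3)) ⊃ (p3 ∨ (p2 ⊃ (p1 ∧ p3))))) = max(0.44, 1) = 1
¬(¬p2 ∨ ((p2 ⊃ (p2 ∧ p3)) ⊃ (p3 ∨ (p2 ⊃ (p1 ∧ p3))))): Łukasiewicz ¬ gives 1 − 1 = 0
((p2 ∧ ((p3 ∨ p2) ∨ p1)) ⊃ ¬(¬p2 ∨ ((p2 ⊃ (p2 ∧ p3)) ⊃ (p3 ∨ (p2 ⊃ (p1 ∧ p3)))))): min(1, 1 − 0.56 + 0) = 0.44

0.44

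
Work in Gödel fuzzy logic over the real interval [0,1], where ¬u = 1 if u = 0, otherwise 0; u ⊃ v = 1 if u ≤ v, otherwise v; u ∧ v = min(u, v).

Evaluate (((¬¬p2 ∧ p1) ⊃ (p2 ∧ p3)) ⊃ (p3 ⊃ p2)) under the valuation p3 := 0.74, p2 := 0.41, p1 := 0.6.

1.00

¬p2: Gödel ¬ of 0.41 = 0 (operand ≠ 0)
¬¬p2: Gödel ¬ of 0 = 1 (operand is 0)
(¬¬p2 ∧ p1) = min(1, 0.6) = 0.6
(p2 ∧ p3) = min(0.41, 0.74) = 0.41
((¬¬p2 ∧ p1) ⊃ (p2 ∧ p3)): 0.6 > 0.41, so result = 0.41
(p3 ⊃ p2): 0.74 > 0.41, so result = 0.41
(((¬¬p2 ∧ p1) ⊃ (p2 ∧ p3)) ⊃ (p3 ⊃ p2)): 0.41 ≤ 0.41, so result = 1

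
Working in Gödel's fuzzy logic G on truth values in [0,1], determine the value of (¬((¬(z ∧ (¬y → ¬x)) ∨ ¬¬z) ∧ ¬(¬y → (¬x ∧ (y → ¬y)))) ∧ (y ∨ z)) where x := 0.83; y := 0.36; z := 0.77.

¬y: Gödel ¬ of 0.36 = 0 (operand ≠ 0)
¬x: Gödel ¬ of 0.83 = 0 (operand ≠ 0)
(¬y → ¬x): 0 ≤ 0, so result = 1
(z ∧ (¬y → ¬x)) = min(0.77, 1) = 0.77
¬(z ∧ (¬y → ¬x)): Gödel ¬ of 0.77 = 0 (operand ≠ 0)
¬z: Gödel ¬ of 0.77 = 0 (operand ≠ 0)
¬¬z: Gödel ¬ of 0 = 1 (operand is 0)
(¬(z ∧ (¬y → ¬x)) ∨ ¬¬z) = max(0, 1) = 1
¬y: Gödel ¬ of 0.36 = 0 (operand ≠ 0)
¬x: Gödel ¬ of 0.83 = 0 (operand ≠ 0)
¬y: Gödel ¬ of 0.36 = 0 (operand ≠ 0)
(y → ¬y): 0.36 > 0, so result = 0
(¬x ∧ (y → ¬y)) = min(0, 0) = 0
(¬y → (¬x ∧ (y → ¬y))): 0 ≤ 0, so result = 1
¬(¬y → (¬x ∧ (y → ¬y))): Gödel ¬ of 1 = 0 (operand ≠ 0)
((¬(z ∧ (¬y → ¬x)) ∨ ¬¬z) ∧ ¬(¬y → (¬x ∧ (y → ¬y)))) = min(1, 0) = 0
¬((¬(z ∧ (¬y → ¬x)) ∨ ¬¬z) ∧ ¬(¬y → (¬x ∧ (y → ¬y)))): Gödel ¬ of 0 = 1 (operand is 0)
(y ∨ z) = max(0.36, 0.77) = 0.77
(¬((¬(z ∧ (¬y → ¬x)) ∨ ¬¬z) ∧ ¬(¬y → (¬x ∧ (y → ¬y)))) ∧ (y ∨ z)) = min(1, 0.77) = 0.77

0.77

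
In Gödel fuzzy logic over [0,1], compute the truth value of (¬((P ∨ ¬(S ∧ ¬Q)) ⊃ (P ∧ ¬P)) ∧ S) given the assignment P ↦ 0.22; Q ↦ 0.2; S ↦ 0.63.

¬Q: Gödel ¬ of 0.2 = 0 (operand ≠ 0)
(S ∧ ¬Q) = min(0.63, 0) = 0
¬(S ∧ ¬Q): Gödel ¬ of 0 = 1 (operand is 0)
(P ∨ ¬(S ∧ ¬Q)) = max(0.22, 1) = 1
¬P: Gödel ¬ of 0.22 = 0 (operand ≠ 0)
(P ∧ ¬P) = min(0.22, 0) = 0
((P ∨ ¬(S ∧ ¬Q)) ⊃ (P ∧ ¬P)): 1 > 0, so result = 0
¬((P ∨ ¬(S ∧ ¬Q)) ⊃ (P ∧ ¬P)): Gödel ¬ of 0 = 1 (operand is 0)
(¬((P ∨ ¬(S ∧ ¬Q)) ⊃ (P ∧ ¬P)) ∧ S) = min(1, 0.63) = 0.63

0.63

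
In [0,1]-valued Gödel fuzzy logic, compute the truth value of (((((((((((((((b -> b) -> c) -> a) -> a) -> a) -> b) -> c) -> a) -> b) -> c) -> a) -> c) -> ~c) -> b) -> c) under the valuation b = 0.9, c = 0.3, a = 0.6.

0.30

(b -> b): 0.9 ≤ 0.9, so result = 1
((b -> b) -> c): 1 > 0.3, so result = 0.3
(((b -> b) -> c) -> a): 0.3 ≤ 0.6, so result = 1
((((b -> b) -> c) -> a) -> a): 1 > 0.6, so result = 0.6
(((((b -> b) -> c) -> a) -> a) -> a): 0.6 ≤ 0.6, so result = 1
((((((b -> b) -> c) -> a) -> a) -> a) -> b): 1 > 0.9, so result = 0.9
(((((((b -> b) -> c) -> a) -> a) -> a) -> b) -> c): 0.9 > 0.3, so result = 0.3
((((((((b -> b) -> c) -> a) -> a) -> a) -> b) -> c) -> a): 0.3 ≤ 0.6, so result = 1
(((((((((b -> b) -> c) -> a) -> a) -> a) -> b) -> c) -> a) -> b): 1 > 0.9, so result = 0.9
((((((((((b -> b) -> c) -> a) -> a) -> a) -> b) -> c) -> a) -> b) -> c): 0.9 > 0.3, so result = 0.3
(((((((((((b -> b) -> c) -> a) -> a) -> a) -> b) -> c) -> a) -> b) -> c) -> a): 0.3 ≤ 0.6, so result = 1
((((((((((((b -> b) -> c) -> a) -> a) -> a) -> b) -> c) -> a) -> b) -> c) -> a) -> c): 1 > 0.3, so result = 0.3
~c: Gödel ¬ of 0.3 = 0 (operand ≠ 0)
(((((((((((((b -> b) -> c) -> a) -> a) -> a) -> b) -> c) -> a) -> b) -> c) -> a) -> c) -> ~c): 0.3 > 0, so result = 0
((((((((((((((b -> b) -> c) -> a) -> a) -> a) -> b) -> c) -> a) -> b) -> c) -> a) -> c) -> ~c) -> b): 0 ≤ 0.9, so result = 1
(((((((((((((((b -> b) -> c) -> a) -> a) -> a) -> b) -> c) -> a) -> b) -> c) -> a) -> c) -> ~c) -> b) -> c): 1 > 0.3, so result = 0.3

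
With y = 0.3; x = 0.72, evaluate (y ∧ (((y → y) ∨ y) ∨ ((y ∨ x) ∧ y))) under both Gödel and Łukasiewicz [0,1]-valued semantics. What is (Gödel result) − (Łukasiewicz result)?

0.00

Gödel evaluation:
  (y → y): 0.3 ≤ 0.3, so result = 1
  ((y → y) ∨ y) = max(1, 0.3) = 1
  (y ∨ x) = max(0.3, 0.72) = 0.72
  ((y ∨ x) ∧ y) = min(0.72, 0.3) = 0.3
  (((y → y) ∨ y) ∨ ((y ∨ x) ∧ y)) = max(1, 0.3) = 1
  (y ∧ (((y → y) ∨ y) ∨ ((y ∨ x) ∧ y))) = min(0.3, 1) = 0.3
  Gödel value = 0.3
Łukasiewicz evaluation:
  (y → y): min(1, 1 − 0.3 + 0.3) = 1
  ((y → y) ∨ y) = max(1, 0.3) = 1
  (y ∨ x) = max(0.3, 0.72) = 0.72
  ((y ∨ x) ∧ y) = min(0.72, 0.3) = 0.3
  (((y → y) ∨ y) ∨ ((y ∨ x) ∧ y)) = max(1, 0.3) = 1
  (y ∧ (((y → y) ∨ y) ∨ ((y ∨ x) ∧ y))) = min(0.3, 1) = 0.3
  Łukasiewicz value = 0.3
Difference: 0.3 − 0.3 = 0.00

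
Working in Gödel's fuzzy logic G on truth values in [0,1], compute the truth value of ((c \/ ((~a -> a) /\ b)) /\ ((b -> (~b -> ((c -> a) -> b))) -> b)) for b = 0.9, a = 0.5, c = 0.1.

0.90

~a: Gödel ¬ of 0.5 = 0 (operand ≠ 0)
(~a -> a): 0 ≤ 0.5, so result = 1
((~a -> a) /\ b) = min(1, 0.9) = 0.9
(c \/ ((~a -> a) /\ b)) = max(0.1, 0.9) = 0.9
~b: Gödel ¬ of 0.9 = 0 (operand ≠ 0)
(c -> a): 0.1 ≤ 0.5, so result = 1
((c -> a) -> b): 1 > 0.9, so result = 0.9
(~b -> ((c -> a) -> b)): 0 ≤ 0.9, so result = 1
(b -> (~b -> ((c -> a) -> b))): 0.9 ≤ 1, so result = 1
((b -> (~b -> ((c -> a) -> b))) -> b): 1 > 0.9, so result = 0.9
((c \/ ((~a -> a) /\ b)) /\ ((b -> (~b -> ((c -> a) -> b))) -> b)) = min(0.9, 0.9) = 0.9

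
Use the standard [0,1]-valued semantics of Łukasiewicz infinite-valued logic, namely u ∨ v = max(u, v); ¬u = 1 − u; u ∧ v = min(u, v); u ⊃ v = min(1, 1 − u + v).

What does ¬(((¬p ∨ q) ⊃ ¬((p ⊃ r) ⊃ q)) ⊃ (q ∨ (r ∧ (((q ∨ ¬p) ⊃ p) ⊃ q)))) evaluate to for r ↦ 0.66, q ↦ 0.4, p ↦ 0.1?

¬p: Łukasiewicz ¬ gives 1 − 0.1 = 0.9
(¬p ∨ q) = max(0.9, 0.4) = 0.9
(p ⊃ r): min(1, 1 − 0.1 + 0.66) = 1
((p ⊃ r) ⊃ q): min(1, 1 − 1 + 0.4) = 0.4
¬((p ⊃ r) ⊃ q): Łukasiewicz ¬ gives 1 − 0.4 = 0.6
((¬p ∨ q) ⊃ ¬((p ⊃ r) ⊃ q)): min(1, 1 − 0.9 + 0.6) = 0.7
¬p: Łukasiewicz ¬ gives 1 − 0.1 = 0.9
(q ∨ ¬p) = max(0.4, 0.9) = 0.9
((q ∨ ¬p) ⊃ p): min(1, 1 − 0.9 + 0.1) = 0.2
(((q ∨ ¬p) ⊃ p) ⊃ q): min(1, 1 − 0.2 + 0.4) = 1
(r ∧ (((q ∨ ¬p) ⊃ p) ⊃ q)) = min(0.66, 1) = 0.66
(q ∨ (r ∧ (((q ∨ ¬p) ⊃ p) ⊃ q))) = max(0.4, 0.66) = 0.66
(((¬p ∨ q) ⊃ ¬((p ⊃ r) ⊃ q)) ⊃ (q ∨ (r ∧ (((q ∨ ¬p) ⊃ p) ⊃ q)))): min(1, 1 − 0.7 + 0.66) = 0.96
¬(((¬p ∨ q) ⊃ ¬((p ⊃ r) ⊃ q)) ⊃ (q ∨ (r ∧ (((q ∨ ¬p) ⊃ p) ⊃ q)))): Łukasiewicz ¬ gives 1 − 0.96 = 0.04

0.04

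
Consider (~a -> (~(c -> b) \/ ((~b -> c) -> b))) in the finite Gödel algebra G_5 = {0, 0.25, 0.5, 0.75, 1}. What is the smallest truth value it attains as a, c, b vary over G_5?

0.25

The minimum is attained at a = 0, c = 0, b = 0.25:
  ~a: Gödel ¬ of 0 = 1 (operand is 0)
  (c -> b): 0 ≤ 0.25, so result = 1
  ~(c -> b): Gödel ¬ of 1 = 0 (operand ≠ 0)
  ~b: Gödel ¬ of 0.25 = 0 (operand ≠ 0)
  (~b -> c): 0 ≤ 0, so result = 1
  ((~b -> c) -> b): 1 > 0.25, so result = 0.25
  (~(c -> b) \/ ((~b -> c) -> b)) = max(0, 0.25) = 0.25
  (~a -> (~(c -> b) \/ ((~b -> c) -> b))): 1 > 0.25, so result = 0.25
Checking all 125 assignments confirms none give a value below 0.25.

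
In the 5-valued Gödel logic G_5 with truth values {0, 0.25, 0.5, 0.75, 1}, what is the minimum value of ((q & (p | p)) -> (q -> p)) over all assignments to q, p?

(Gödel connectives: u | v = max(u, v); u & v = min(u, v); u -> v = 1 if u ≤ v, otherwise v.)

Every assignment gives 1. For instance at q = 0, p = 0:
  (p | p) = max(0, 0) = 0
  (q & (p | p)) = min(0, 0) = 0
  (q -> p): 0 ≤ 0, so result = 1
  ((q & (p | p)) -> (q -> p)): 0 ≤ 1, so result = 1
All 25 assignments give value 1 — the formula is a G_5-tautology.

1.00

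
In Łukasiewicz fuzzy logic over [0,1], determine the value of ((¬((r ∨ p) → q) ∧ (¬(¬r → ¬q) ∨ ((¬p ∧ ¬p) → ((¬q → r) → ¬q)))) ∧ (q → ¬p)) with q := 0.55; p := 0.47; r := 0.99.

(r ∨ p) = max(0.99, 0.47) = 0.99
((r ∨ p) → q): min(1, 1 − 0.99 + 0.55) = 0.56
¬((r ∨ p) → q): Łukasiewicz ¬ gives 1 − 0.56 = 0.44
¬r: Łukasiewicz ¬ gives 1 − 0.99 = 0.01
¬q: Łukasiewicz ¬ gives 1 − 0.55 = 0.45
(¬r → ¬q): min(1, 1 − 0.01 + 0.45) = 1
¬(¬r → ¬q): Łukasiewicz ¬ gives 1 − 1 = 0
¬p: Łukasiewicz ¬ gives 1 − 0.47 = 0.53
¬p: Łukasiewicz ¬ gives 1 − 0.47 = 0.53
(¬p ∧ ¬p) = min(0.53, 0.53) = 0.53
¬q: Łukasiewicz ¬ gives 1 − 0.55 = 0.45
(¬q → r): min(1, 1 − 0.45 + 0.99) = 1
¬q: Łukasiewicz ¬ gives 1 − 0.55 = 0.45
((¬q → r) → ¬q): min(1, 1 − 1 + 0.45) = 0.45
((¬p ∧ ¬p) → ((¬q → r) → ¬q)): min(1, 1 − 0.53 + 0.45) = 0.92
(¬(¬r → ¬q) ∨ ((¬p ∧ ¬p) → ((¬q → r) → ¬q))) = max(0, 0.92) = 0.92
(¬((r ∨ p) → q) ∧ (¬(¬r → ¬q) ∨ ((¬p ∧ ¬p) → ((¬q → r) → ¬q)))) = min(0.44, 0.92) = 0.44
¬p: Łukasiewicz ¬ gives 1 − 0.47 = 0.53
(q → ¬p): min(1, 1 − 0.55 + 0.53) = 0.98
((¬((r ∨ p) → q) ∧ (¬(¬r → ¬q) ∨ ((¬p ∧ ¬p) → ((¬q → r) → ¬q)))) ∧ (q → ¬p)) = min(0.44, 0.98) = 0.44

0.44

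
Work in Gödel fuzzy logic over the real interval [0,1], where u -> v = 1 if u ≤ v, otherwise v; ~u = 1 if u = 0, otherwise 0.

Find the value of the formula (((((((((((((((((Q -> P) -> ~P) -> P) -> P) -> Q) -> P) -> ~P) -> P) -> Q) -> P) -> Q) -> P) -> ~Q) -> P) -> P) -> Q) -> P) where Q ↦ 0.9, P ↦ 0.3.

(Q -> P): 0.9 > 0.3, so result = 0.3
~P: Gödel ¬ of 0.3 = 0 (operand ≠ 0)
((Q -> P) -> ~P): 0.3 > 0, so result = 0
(((Q -> P) -> ~P) -> P): 0 ≤ 0.3, so result = 1
((((Q -> P) -> ~P) -> P) -> P): 1 > 0.3, so result = 0.3
(((((Q -> P) -> ~P) -> P) -> P) -> Q): 0.3 ≤ 0.9, so result = 1
((((((Q -> P) -> ~P) -> P) -> P) -> Q) -> P): 1 > 0.3, so result = 0.3
~P: Gödel ¬ of 0.3 = 0 (operand ≠ 0)
(((((((Q -> P) -> ~P) -> P) -> P) -> Q) -> P) -> ~P): 0.3 > 0, so result = 0
((((((((Q -> P) -> ~P) -> P) -> P) -> Q) -> P) -> ~P) -> P): 0 ≤ 0.3, so result = 1
(((((((((Q -> P) -> ~P) -> P) -> P) -> Q) -> P) -> ~P) -> P) -> Q): 1 > 0.9, so result = 0.9
((((((((((Q -> P) -> ~P) -> P) -> P) -> Q) -> P) -> ~P) -> P) -> Q) -> P): 0.9 > 0.3, so result = 0.3
(((((((((((Q -> P) -> ~P) -> P) -> P) -> Q) -> P) -> ~P) -> P) -> Q) -> P) -> Q): 0.3 ≤ 0.9, so result = 1
((((((((((((Q -> P) -> ~P) -> P) -> P) -> Q) -> P) -> ~P) -> P) -> Q) -> P) -> Q) -> P): 1 > 0.3, so result = 0.3
~Q: Gödel ¬ of 0.9 = 0 (operand ≠ 0)
(((((((((((((Q -> P) -> ~P) -> P) -> P) -> Q) -> P) -> ~P) -> P) -> Q) -> P) -> Q) -> P) -> ~Q): 0.3 > 0, so result = 0
((((((((((((((Q -> P) -> ~P) -> P) -> P) -> Q) -> P) -> ~P) -> P) -> Q) -> P) -> Q) -> P) -> ~Q) -> P): 0 ≤ 0.3, so result = 1
(((((((((((((((Q -> P) -> ~P) -> P) -> P) -> Q) -> P) -> ~P) -> P) -> Q) -> P) -> Q) -> P) -> ~Q) -> P) -> P): 1 > 0.3, so result = 0.3
((((((((((((((((Q -> P) -> ~P) -> P) -> P) -> Q) -> P) -> ~P) -> P) -> Q) -> P) -> Q) -> P) -> ~Q) -> P) -> P) -> Q): 0.3 ≤ 0.9, so result = 1
(((((((((((((((((Q -> P) -> ~P) -> P) -> P) -> Q) -> P) -> ~P) -> P) -> Q) -> P) -> Q) -> P) -> ~Q) -> P) -> P) -> Q) -> P): 1 > 0.3, so result = 0.3

0.30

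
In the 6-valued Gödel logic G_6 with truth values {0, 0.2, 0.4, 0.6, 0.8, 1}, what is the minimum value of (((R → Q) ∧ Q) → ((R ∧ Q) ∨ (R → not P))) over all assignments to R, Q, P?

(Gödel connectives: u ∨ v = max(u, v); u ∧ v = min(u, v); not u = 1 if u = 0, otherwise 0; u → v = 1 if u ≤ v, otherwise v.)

0.20

The minimum is attained at R = 0.2, Q = 0.4, P = 0.2:
  (R → Q): 0.2 ≤ 0.4, so result = 1
  ((R → Q) ∧ Q) = min(1, 0.4) = 0.4
  (R ∧ Q) = min(0.2, 0.4) = 0.2
  not P: Gödel ¬ of 0.2 = 0 (operand ≠ 0)
  (R → not P): 0.2 > 0, so result = 0
  ((R ∧ Q) ∨ (R → not P)) = max(0.2, 0) = 0.2
  (((R → Q) ∧ Q) → ((R ∧ Q) ∨ (R → not P))): 0.4 > 0.2, so result = 0.2
Checking all 216 assignments confirms none give a value below 0.20.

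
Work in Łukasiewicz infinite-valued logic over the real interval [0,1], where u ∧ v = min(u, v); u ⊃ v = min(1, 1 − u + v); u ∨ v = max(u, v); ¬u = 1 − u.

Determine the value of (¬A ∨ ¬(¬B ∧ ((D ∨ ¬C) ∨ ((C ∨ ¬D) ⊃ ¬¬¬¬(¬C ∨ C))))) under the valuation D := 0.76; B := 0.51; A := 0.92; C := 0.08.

0.51

¬A: Łukasiewicz ¬ gives 1 − 0.92 = 0.08
¬B: Łukasiewicz ¬ gives 1 − 0.51 = 0.49
¬C: Łukasiewicz ¬ gives 1 − 0.08 = 0.92
(D ∨ ¬C) = max(0.76, 0.92) = 0.92
¬D: Łukasiewicz ¬ gives 1 − 0.76 = 0.24
(C ∨ ¬D) = max(0.08, 0.24) = 0.24
¬C: Łukasiewicz ¬ gives 1 − 0.08 = 0.92
(¬C ∨ C) = max(0.92, 0.08) = 0.92
¬(¬C ∨ C): Łukasiewicz ¬ gives 1 − 0.92 = 0.08
¬¬(¬C ∨ C): Łukasiewicz ¬ gives 1 − 0.08 = 0.92
¬¬¬(¬C ∨ C): Łukasiewicz ¬ gives 1 − 0.92 = 0.08
¬¬¬¬(¬C ∨ C): Łukasiewicz ¬ gives 1 − 0.08 = 0.92
((C ∨ ¬D) ⊃ ¬¬¬¬(¬C ∨ C)): min(1, 1 − 0.24 + 0.92) = 1
((D ∨ ¬C) ∨ ((C ∨ ¬D) ⊃ ¬¬¬¬(¬C ∨ C))) = max(0.92, 1) = 1
(¬B ∧ ((D ∨ ¬C) ∨ ((C ∨ ¬D) ⊃ ¬¬¬¬(¬C ∨ C)))) = min(0.49, 1) = 0.49
¬(¬B ∧ ((D ∨ ¬C) ∨ ((C ∨ ¬D) ⊃ ¬¬¬¬(¬C ∨ C)))): Łukasiewicz ¬ gives 1 − 0.49 = 0.51
(¬A ∨ ¬(¬B ∧ ((D ∨ ¬C) ∨ ((C ∨ ¬D) ⊃ ¬¬¬¬(¬C ∨ C))))) = max(0.08, 0.51) = 0.51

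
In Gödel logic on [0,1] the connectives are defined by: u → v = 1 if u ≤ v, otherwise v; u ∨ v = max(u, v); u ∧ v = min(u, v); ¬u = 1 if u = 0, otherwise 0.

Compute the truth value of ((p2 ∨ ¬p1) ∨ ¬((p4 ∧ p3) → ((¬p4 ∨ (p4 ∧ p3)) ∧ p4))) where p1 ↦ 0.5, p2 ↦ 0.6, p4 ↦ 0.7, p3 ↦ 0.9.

0.60

¬p1: Gödel ¬ of 0.5 = 0 (operand ≠ 0)
(p2 ∨ ¬p1) = max(0.6, 0) = 0.6
(p4 ∧ p3) = min(0.7, 0.9) = 0.7
¬p4: Gödel ¬ of 0.7 = 0 (operand ≠ 0)
(p4 ∧ p3) = min(0.7, 0.9) = 0.7
(¬p4 ∨ (p4 ∧ p3)) = max(0, 0.7) = 0.7
((¬p4 ∨ (p4 ∧ p3)) ∧ p4) = min(0.7, 0.7) = 0.7
((p4 ∧ p3) → ((¬p4 ∨ (p4 ∧ p3)) ∧ p4)): 0.7 ≤ 0.7, so result = 1
¬((p4 ∧ p3) → ((¬p4 ∨ (p4 ∧ p3)) ∧ p4)): Gödel ¬ of 1 = 0 (operand ≠ 0)
((p2 ∨ ¬p1) ∨ ¬((p4 ∧ p3) → ((¬p4 ∨ (p4 ∧ p3)) ∧ p4))) = max(0.6, 0) = 0.6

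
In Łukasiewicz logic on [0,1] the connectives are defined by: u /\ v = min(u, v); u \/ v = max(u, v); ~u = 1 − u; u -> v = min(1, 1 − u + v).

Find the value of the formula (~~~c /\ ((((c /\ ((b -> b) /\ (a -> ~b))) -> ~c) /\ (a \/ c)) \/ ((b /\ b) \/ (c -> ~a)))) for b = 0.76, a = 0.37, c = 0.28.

~c: Łukasiewicz ¬ gives 1 − 0.28 = 0.72
~~c: Łukasiewicz ¬ gives 1 − 0.72 = 0.28
~~~c: Łukasiewicz ¬ gives 1 − 0.28 = 0.72
(b -> b): min(1, 1 − 0.76 + 0.76) = 1
~b: Łukasiewicz ¬ gives 1 − 0.76 = 0.24
(a -> ~b): min(1, 1 − 0.37 + 0.24) = 0.87
((b -> b) /\ (a -> ~b)) = min(1, 0.87) = 0.87
(c /\ ((b -> b) /\ (a -> ~b))) = min(0.28, 0.87) = 0.28
~c: Łukasiewicz ¬ gives 1 − 0.28 = 0.72
((c /\ ((b -> b) /\ (a -> ~b))) -> ~c): min(1, 1 − 0.28 + 0.72) = 1
(a \/ c) = max(0.37, 0.28) = 0.37
(((c /\ ((b -> b) /\ (a -> ~b))) -> ~c) /\ (a \/ c)) = min(1, 0.37) = 0.37
(b /\ b) = min(0.76, 0.76) = 0.76
~a: Łukasiewicz ¬ gives 1 − 0.37 = 0.63
(c -> ~a): min(1, 1 − 0.28 + 0.63) = 1
((b /\ b) \/ (c -> ~a)) = max(0.76, 1) = 1
((((c /\ ((b -> b) /\ (a -> ~b))) -> ~c) /\ (a \/ c)) \/ ((b /\ b) \/ (c -> ~a))) = max(0.37, 1) = 1
(~~~c /\ ((((c /\ ((b -> b) /\ (a -> ~b))) -> ~c) /\ (a \/ c)) \/ ((b /\ b) \/ (c -> ~a)))) = min(0.72, 1) = 0.72

0.72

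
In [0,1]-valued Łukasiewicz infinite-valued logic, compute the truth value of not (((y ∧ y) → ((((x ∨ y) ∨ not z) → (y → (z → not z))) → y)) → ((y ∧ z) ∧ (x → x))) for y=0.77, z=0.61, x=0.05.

0.39

(y ∧ y) = min(0.77, 0.77) = 0.77
(x ∨ y) = max(0.05, 0.77) = 0.77
not z: Łukasiewicz ¬ gives 1 − 0.61 = 0.39
((x ∨ y) ∨ not z) = max(0.77, 0.39) = 0.77
not z: Łukasiewicz ¬ gives 1 − 0.61 = 0.39
(z → not z): min(1, 1 − 0.61 + 0.39) = 0.78
(y → (z → not z)): min(1, 1 − 0.77 + 0.78) = 1
(((x ∨ y) ∨ not z) → (y → (z → not z))): min(1, 1 − 0.77 + 1) = 1
((((x ∨ y) ∨ not z) → (y → (z → not z))) → y): min(1, 1 − 1 + 0.77) = 0.77
((y ∧ y) → ((((x ∨ y) ∨ not z) → (y → (z → not z))) → y)): min(1, 1 − 0.77 + 0.77) = 1
(y ∧ z) = min(0.77, 0.61) = 0.61
(x → x): min(1, 1 − 0.05 + 0.05) = 1
((y ∧ z) ∧ (x → x)) = min(0.61, 1) = 0.61
(((y ∧ y) → ((((x ∨ y) ∨ not z) → (y → (z → not z))) → y)) → ((y ∧ z) ∧ (x → x))): min(1, 1 − 1 + 0.61) = 0.61
not (((y ∧ y) → ((((x ∨ y) ∨ not z) → (y → (z → not z))) → y)) → ((y ∧ z) ∧ (x → x))): Łukasiewicz ¬ gives 1 − 0.61 = 0.39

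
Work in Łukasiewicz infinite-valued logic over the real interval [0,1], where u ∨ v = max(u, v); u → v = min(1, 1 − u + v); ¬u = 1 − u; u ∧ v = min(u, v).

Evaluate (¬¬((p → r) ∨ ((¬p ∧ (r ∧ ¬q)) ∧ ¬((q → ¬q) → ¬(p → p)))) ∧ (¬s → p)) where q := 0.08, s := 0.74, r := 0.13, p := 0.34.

(p → r): min(1, 1 − 0.34 + 0.13) = 0.79
¬p: Łukasiewicz ¬ gives 1 − 0.34 = 0.66
¬q: Łukasiewicz ¬ gives 1 − 0.08 = 0.92
(r ∧ ¬q) = min(0.13, 0.92) = 0.13
(¬p ∧ (r ∧ ¬q)) = min(0.66, 0.13) = 0.13
¬q: Łukasiewicz ¬ gives 1 − 0.08 = 0.92
(q → ¬q): min(1, 1 − 0.08 + 0.92) = 1
(p → p): min(1, 1 − 0.34 + 0.34) = 1
¬(p → p): Łukasiewicz ¬ gives 1 − 1 = 0
((q → ¬q) → ¬(p → p)): min(1, 1 − 1 + 0) = 0
¬((q → ¬q) → ¬(p → p)): Łukasiewicz ¬ gives 1 − 0 = 1
((¬p ∧ (r ∧ ¬q)) ∧ ¬((q → ¬q) → ¬(p → p))) = min(0.13, 1) = 0.13
((p → r) ∨ ((¬p ∧ (r ∧ ¬q)) ∧ ¬((q → ¬q) → ¬(p → p)))) = max(0.79, 0.13) = 0.79
¬((p → r) ∨ ((¬p ∧ (r ∧ ¬q)) ∧ ¬((q → ¬q) → ¬(p → p)))): Łukasiewicz ¬ gives 1 − 0.79 = 0.21
¬¬((p → r) ∨ ((¬p ∧ (r ∧ ¬q)) ∧ ¬((q → ¬q) → ¬(p → p)))): Łukasiewicz ¬ gives 1 − 0.21 = 0.79
¬s: Łukasiewicz ¬ gives 1 − 0.74 = 0.26
(¬s → p): min(1, 1 − 0.26 + 0.34) = 1
(¬¬((p → r) ∨ ((¬p ∧ (r ∧ ¬q)) ∧ ¬((q → ¬q) → ¬(p → p)))) ∧ (¬s → p)) = min(0.79, 1) = 0.79

0.79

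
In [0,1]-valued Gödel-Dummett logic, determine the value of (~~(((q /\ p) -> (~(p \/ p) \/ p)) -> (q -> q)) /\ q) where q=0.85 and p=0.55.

(q /\ p) = min(0.85, 0.55) = 0.55
(p \/ p) = max(0.55, 0.55) = 0.55
~(p \/ p): Gödel ¬ of 0.55 = 0 (operand ≠ 0)
(~(p \/ p) \/ p) = max(0, 0.55) = 0.55
((q /\ p) -> (~(p \/ p) \/ p)): 0.55 ≤ 0.55, so result = 1
(q -> q): 0.85 ≤ 0.85, so result = 1
(((q /\ p) -> (~(p \/ p) \/ p)) -> (q -> q)): 1 ≤ 1, so result = 1
~(((q /\ p) -> (~(p \/ p) \/ p)) -> (q -> q)): Gödel ¬ of 1 = 0 (operand ≠ 0)
~~(((q /\ p) -> (~(p \/ p) \/ p)) -> (q -> q)): Gödel ¬ of 0 = 1 (operand is 0)
(~~(((q /\ p) -> (~(p \/ p) \/ p)) -> (q -> q)) /\ q) = min(1, 0.85) = 0.85

0.85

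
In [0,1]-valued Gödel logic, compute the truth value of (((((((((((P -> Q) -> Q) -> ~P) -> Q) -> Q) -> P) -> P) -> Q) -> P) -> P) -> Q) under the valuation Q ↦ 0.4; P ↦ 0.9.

(P -> Q): 0.9 > 0.4, so result = 0.4
((P -> Q) -> Q): 0.4 ≤ 0.4, so result = 1
~P: Gödel ¬ of 0.9 = 0 (operand ≠ 0)
(((P -> Q) -> Q) -> ~P): 1 > 0, so result = 0
((((P -> Q) -> Q) -> ~P) -> Q): 0 ≤ 0.4, so result = 1
(((((P -> Q) -> Q) -> ~P) -> Q) -> Q): 1 > 0.4, so result = 0.4
((((((P -> Q) -> Q) -> ~P) -> Q) -> Q) -> P): 0.4 ≤ 0.9, so result = 1
(((((((P -> Q) -> Q) -> ~P) -> Q) -> Q) -> P) -> P): 1 > 0.9, so result = 0.9
((((((((P -> Q) -> Q) -> ~P) -> Q) -> Q) -> P) -> P) -> Q): 0.9 > 0.4, so result = 0.4
(((((((((P -> Q) -> Q) -> ~P) -> Q) -> Q) -> P) -> P) -> Q) -> P): 0.4 ≤ 0.9, so result = 1
((((((((((P -> Q) -> Q) -> ~P) -> Q) -> Q) -> P) -> P) -> Q) -> P) -> P): 1 > 0.9, so result = 0.9
(((((((((((P -> Q) -> Q) -> ~P) -> Q) -> Q) -> P) -> P) -> Q) -> P) -> P) -> Q): 0.9 > 0.4, so result = 0.4

0.40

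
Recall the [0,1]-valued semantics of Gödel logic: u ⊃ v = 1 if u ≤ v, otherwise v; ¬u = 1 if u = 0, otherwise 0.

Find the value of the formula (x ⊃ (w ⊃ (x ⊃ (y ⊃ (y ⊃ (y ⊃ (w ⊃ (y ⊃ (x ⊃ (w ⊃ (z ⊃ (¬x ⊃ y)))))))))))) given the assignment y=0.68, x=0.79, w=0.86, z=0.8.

1.00

¬x: Gödel ¬ of 0.79 = 0 (operand ≠ 0)
(¬x ⊃ y): 0 ≤ 0.68, so result = 1
(z ⊃ (¬x ⊃ y)): 0.8 ≤ 1, so result = 1
(w ⊃ (z ⊃ (¬x ⊃ y))): 0.86 ≤ 1, so result = 1
(x ⊃ (w ⊃ (z ⊃ (¬x ⊃ y)))): 0.79 ≤ 1, so result = 1
(y ⊃ (x ⊃ (w ⊃ (z ⊃ (¬x ⊃ y))))): 0.68 ≤ 1, so result = 1
(w ⊃ (y ⊃ (x ⊃ (w ⊃ (z ⊃ (¬x ⊃ y)))))): 0.86 ≤ 1, so result = 1
(y ⊃ (w ⊃ (y ⊃ (x ⊃ (w ⊃ (z ⊃ (¬x ⊃ y))))))): 0.68 ≤ 1, so result = 1
(y ⊃ (y ⊃ (w ⊃ (y ⊃ (x ⊃ (w ⊃ (z ⊃ (¬x ⊃ y)))))))): 0.68 ≤ 1, so result = 1
(y ⊃ (y ⊃ (y ⊃ (w ⊃ (y ⊃ (x ⊃ (w ⊃ (z ⊃ (¬x ⊃ y))))))))): 0.68 ≤ 1, so result = 1
(x ⊃ (y ⊃ (y ⊃ (y ⊃ (w ⊃ (y ⊃ (x ⊃ (w ⊃ (z ⊃ (¬x ⊃ y)))))))))): 0.79 ≤ 1, so result = 1
(w ⊃ (x ⊃ (y ⊃ (y ⊃ (y ⊃ (w ⊃ (y ⊃ (x ⊃ (w ⊃ (z ⊃ (¬x ⊃ y))))))))))): 0.86 ≤ 1, so result = 1
(x ⊃ (w ⊃ (x ⊃ (y ⊃ (y ⊃ (y ⊃ (w ⊃ (y ⊃ (x ⊃ (w ⊃ (z ⊃ (¬x ⊃ y)))))))))))): 0.79 ≤ 1, so result = 1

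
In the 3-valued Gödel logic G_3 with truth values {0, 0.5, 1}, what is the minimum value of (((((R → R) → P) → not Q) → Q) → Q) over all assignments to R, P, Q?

The minimum is attained at R = 0, P = 0.5, Q = 0.5:
  (R → R): 0 ≤ 0, so result = 1
  ((R → R) → P): 1 > 0.5, so result = 0.5
  not Q: Gödel ¬ of 0.5 = 0 (operand ≠ 0)
  (((R → R) → P) → not Q): 0.5 > 0, so result = 0
  ((((R → R) → P) → not Q) → Q): 0 ≤ 0.5, so result = 1
  (((((R → R) → P) → not Q) → Q) → Q): 1 > 0.5, so result = 0.5
Checking all 27 assignments confirms none give a value below 0.50.

0.50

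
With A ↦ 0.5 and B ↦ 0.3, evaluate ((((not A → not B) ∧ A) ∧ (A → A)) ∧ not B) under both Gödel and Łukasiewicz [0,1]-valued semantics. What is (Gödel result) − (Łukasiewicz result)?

Gödel evaluation:
  not A: Gödel ¬ of 0.5 = 0 (operand ≠ 0)
  not B: Gödel ¬ of 0.3 = 0 (operand ≠ 0)
  (not A → not B): 0 ≤ 0, so result = 1
  ((not A → not B) ∧ A) = min(1, 0.5) = 0.5
  (A → A): 0.5 ≤ 0.5, so result = 1
  (((not A → not B) ∧ A) ∧ (A → A)) = min(0.5, 1) = 0.5
  not B: Gödel ¬ of 0.3 = 0 (operand ≠ 0)
  ((((not A → not B) ∧ A) ∧ (A → A)) ∧ not B) = min(0.5, 0) = 0
  Gödel value = 0
Łukasiewicz evaluation:
  not A: Łukasiewicz ¬ gives 1 − 0.5 = 0.5
  not B: Łukasiewicz ¬ gives 1 − 0.3 = 0.7
  (not A → not B): min(1, 1 − 0.5 + 0.7) = 1
  ((not A → not B) ∧ A) = min(1, 0.5) = 0.5
  (A → A): min(1, 1 − 0.5 + 0.5) = 1
  (((not A → not B) ∧ A) ∧ (A → A)) = min(0.5, 1) = 0.5
  not B: Łukasiewicz ¬ gives 1 − 0.3 = 0.7
  ((((not A → not B) ∧ A) ∧ (A → A)) ∧ not B) = min(0.5, 0.7) = 0.5
  Łukasiewicz value = 0.5
Difference: 0 − 0.5 = -0.50

-0.50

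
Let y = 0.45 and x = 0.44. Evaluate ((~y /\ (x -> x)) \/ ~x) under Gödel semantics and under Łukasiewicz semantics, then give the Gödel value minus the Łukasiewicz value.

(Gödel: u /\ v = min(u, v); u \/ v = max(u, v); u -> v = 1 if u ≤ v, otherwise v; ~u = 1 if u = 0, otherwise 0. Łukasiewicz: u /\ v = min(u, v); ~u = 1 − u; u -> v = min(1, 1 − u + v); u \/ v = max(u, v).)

Gödel evaluation:
  ~y: Gödel ¬ of 0.45 = 0 (operand ≠ 0)
  (x -> x): 0.44 ≤ 0.44, so result = 1
  (~y /\ (x -> x)) = min(0, 1) = 0
  ~x: Gödel ¬ of 0.44 = 0 (operand ≠ 0)
  ((~y /\ (x -> x)) \/ ~x) = max(0, 0) = 0
  Gödel value = 0
Łukasiewicz evaluation:
  ~y: Łukasiewicz ¬ gives 1 − 0.45 = 0.55
  (x -> x): min(1, 1 − 0.44 + 0.44) = 1
  (~y /\ (x -> x)) = min(0.55, 1) = 0.55
  ~x: Łukasiewicz ¬ gives 1 − 0.44 = 0.56
  ((~y /\ (x -> x)) \/ ~x) = max(0.55, 0.56) = 0.56
  Łukasiewicz value = 0.56
Difference: 0 − 0.56 = -0.56

-0.56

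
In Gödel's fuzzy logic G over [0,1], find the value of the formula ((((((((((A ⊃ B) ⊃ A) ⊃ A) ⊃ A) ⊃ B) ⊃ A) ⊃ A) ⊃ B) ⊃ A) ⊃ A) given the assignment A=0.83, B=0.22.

(A ⊃ B): 0.83 > 0.22, so result = 0.22
((A ⊃ B) ⊃ A): 0.22 ≤ 0.83, so result = 1
(((A ⊃ B) ⊃ A) ⊃ A): 1 > 0.83, so result = 0.83
((((A ⊃ B) ⊃ A) ⊃ A) ⊃ A): 0.83 ≤ 0.83, so result = 1
(((((A ⊃ B) ⊃ A) ⊃ A) ⊃ A) ⊃ B): 1 > 0.22, so result = 0.22
((((((A ⊃ B) ⊃ A) ⊃ A) ⊃ A) ⊃ B) ⊃ A): 0.22 ≤ 0.83, so result = 1
(((((((A ⊃ B) ⊃ A) ⊃ A) ⊃ A) ⊃ B) ⊃ A) ⊃ A): 1 > 0.83, so result = 0.83
((((((((A ⊃ B) ⊃ A) ⊃ A) ⊃ A) ⊃ B) ⊃ A) ⊃ A) ⊃ B): 0.83 > 0.22, so result = 0.22
(((((((((A ⊃ B) ⊃ A) ⊃ A) ⊃ A) ⊃ B) ⊃ A) ⊃ A) ⊃ B) ⊃ A): 0.22 ≤ 0.83, so result = 1
((((((((((A ⊃ B) ⊃ A) ⊃ A) ⊃ A) ⊃ B) ⊃ A) ⊃ A) ⊃ B) ⊃ A) ⊃ A): 1 > 0.83, so result = 0.83

0.83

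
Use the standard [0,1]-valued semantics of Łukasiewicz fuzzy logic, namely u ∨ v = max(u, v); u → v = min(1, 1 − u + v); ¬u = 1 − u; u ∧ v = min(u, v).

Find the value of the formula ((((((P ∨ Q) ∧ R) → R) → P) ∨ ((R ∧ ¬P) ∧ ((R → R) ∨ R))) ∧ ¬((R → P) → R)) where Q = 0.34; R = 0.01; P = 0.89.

0.89

(P ∨ Q) = max(0.89, 0.34) = 0.89
((P ∨ Q) ∧ R) = min(0.89, 0.01) = 0.01
(((P ∨ Q) ∧ R) → R): min(1, 1 − 0.01 + 0.01) = 1
((((P ∨ Q) ∧ R) → R) → P): min(1, 1 − 1 + 0.89) = 0.89
¬P: Łukasiewicz ¬ gives 1 − 0.89 = 0.11
(R ∧ ¬P) = min(0.01, 0.11) = 0.01
(R → R): min(1, 1 − 0.01 + 0.01) = 1
((R → R) ∨ R) = max(1, 0.01) = 1
((R ∧ ¬P) ∧ ((R → R) ∨ R)) = min(0.01, 1) = 0.01
(((((P ∨ Q) ∧ R) → R) → P) ∨ ((R ∧ ¬P) ∧ ((R → R) ∨ R))) = max(0.89, 0.01) = 0.89
(R → P): min(1, 1 − 0.01 + 0.89) = 1
((R → P) → R): min(1, 1 − 1 + 0.01) = 0.01
¬((R → P) → R): Łukasiewicz ¬ gives 1 − 0.01 = 0.99
((((((P ∨ Q) ∧ R) → R) → P) ∨ ((R ∧ ¬P) ∧ ((R → R) ∨ R))) ∧ ¬((R → P) → R)) = min(0.89, 0.99) = 0.89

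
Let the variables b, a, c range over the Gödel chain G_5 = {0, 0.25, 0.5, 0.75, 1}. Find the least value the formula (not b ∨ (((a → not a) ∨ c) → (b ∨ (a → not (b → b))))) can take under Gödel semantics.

The minimum is attained at b = 0.25, a = 0.25, c = 0.5:
  not b: Gödel ¬ of 0.25 = 0 (operand ≠ 0)
  not a: Gödel ¬ of 0.25 = 0 (operand ≠ 0)
  (a → not a): 0.25 > 0, so result = 0
  ((a → not a) ∨ c) = max(0, 0.5) = 0.5
  (b → b): 0.25 ≤ 0.25, so result = 1
  not (b → b): Gödel ¬ of 1 = 0 (operand ≠ 0)
  (a → not (b → b)): 0.25 > 0, so result = 0
  (b ∨ (a → not (b → b))) = max(0.25, 0) = 0.25
  (((a → not a) ∨ c) → (b ∨ (a → not (b → b)))): 0.5 > 0.25, so result = 0.25
  (not b ∨ (((a → not a) ∨ c) → (b ∨ (a → not (b → b))))) = max(0, 0.25) = 0.25
Checking all 125 assignments confirms none give a value below 0.25.

0.25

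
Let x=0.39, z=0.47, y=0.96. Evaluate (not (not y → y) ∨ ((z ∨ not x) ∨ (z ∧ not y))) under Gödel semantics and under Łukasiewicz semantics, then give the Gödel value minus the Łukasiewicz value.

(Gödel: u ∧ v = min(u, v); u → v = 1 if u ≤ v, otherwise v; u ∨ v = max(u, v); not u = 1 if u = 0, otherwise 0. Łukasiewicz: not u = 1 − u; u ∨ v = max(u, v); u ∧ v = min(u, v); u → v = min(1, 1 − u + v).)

Gödel evaluation:
  not y: Gödel ¬ of 0.96 = 0 (operand ≠ 0)
  (not y → y): 0 ≤ 0.96, so result = 1
  not (not y → y): Gödel ¬ of 1 = 0 (operand ≠ 0)
  not x: Gödel ¬ of 0.39 = 0 (operand ≠ 0)
  (z ∨ not x) = max(0.47, 0) = 0.47
  not y: Gödel ¬ of 0.96 = 0 (operand ≠ 0)
  (z ∧ not y) = min(0.47, 0) = 0
  ((z ∨ not x) ∨ (z ∧ not y)) = max(0.47, 0) = 0.47
  (not (not y → y) ∨ ((z ∨ not x) ∨ (z ∧ not y))) = max(0, 0.47) = 0.47
  Gödel value = 0.47
Łukasiewicz evaluation:
  not y: Łukasiewicz ¬ gives 1 − 0.96 = 0.04
  (not y → y): min(1, 1 − 0.04 + 0.96) = 1
  not (not y → y): Łukasiewicz ¬ gives 1 − 1 = 0
  not x: Łukasiewicz ¬ gives 1 − 0.39 = 0.61
  (z ∨ not x) = max(0.47, 0.61) = 0.61
  not y: Łukasiewicz ¬ gives 1 − 0.96 = 0.04
  (z ∧ not y) = min(0.47, 0.04) = 0.04
  ((z ∨ not x) ∨ (z ∧ not y)) = max(0.61, 0.04) = 0.61
  (not (not y → y) ∨ ((z ∨ not x) ∨ (z ∧ not y))) = max(0, 0.61) = 0.61
  Łukasiewicz value = 0.61
Difference: 0.47 − 0.61 = -0.14

-0.14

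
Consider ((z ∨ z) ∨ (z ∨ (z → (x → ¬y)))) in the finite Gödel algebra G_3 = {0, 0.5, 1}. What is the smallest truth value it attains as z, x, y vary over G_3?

The minimum is attained at z = 0.5, x = 0.5, y = 0.5:
  (z ∨ z) = max(0.5, 0.5) = 0.5
  ¬y: Gödel ¬ of 0.5 = 0 (operand ≠ 0)
  (x → ¬y): 0.5 > 0, so result = 0
  (z → (x → ¬y)): 0.5 > 0, so result = 0
  (z ∨ (z → (x → ¬y))) = max(0.5, 0) = 0.5
  ((z ∨ z) ∨ (z ∨ (z → (x → ¬y)))) = max(0.5, 0.5) = 0.5
Checking all 27 assignments confirms none give a value below 0.50.

0.50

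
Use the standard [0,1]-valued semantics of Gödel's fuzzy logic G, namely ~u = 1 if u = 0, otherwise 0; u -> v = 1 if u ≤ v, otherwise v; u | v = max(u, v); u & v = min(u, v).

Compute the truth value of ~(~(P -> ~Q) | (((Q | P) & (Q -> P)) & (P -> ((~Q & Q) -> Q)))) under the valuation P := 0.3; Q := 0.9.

~Q: Gödel ¬ of 0.9 = 0 (operand ≠ 0)
(P -> ~Q): 0.3 > 0, so result = 0
~(P -> ~Q): Gödel ¬ of 0 = 1 (operand is 0)
(Q | P) = max(0.9, 0.3) = 0.9
(Q -> P): 0.9 > 0.3, so result = 0.3
((Q | P) & (Q -> P)) = min(0.9, 0.3) = 0.3
~Q: Gödel ¬ of 0.9 = 0 (operand ≠ 0)
(~Q & Q) = min(0, 0.9) = 0
((~Q & Q) -> Q): 0 ≤ 0.9, so result = 1
(P -> ((~Q & Q) -> Q)): 0.3 ≤ 1, so result = 1
(((Q | P) & (Q -> P)) & (P -> ((~Q & Q) -> Q))) = min(0.3, 1) = 0.3
(~(P -> ~Q) | (((Q | P) & (Q -> P)) & (P -> ((~Q & Q) -> Q)))) = max(1, 0.3) = 1
~(~(P -> ~Q) | (((Q | P) & (Q -> P)) & (P -> ((~Q & Q) -> Q)))): Gödel ¬ of 1 = 0 (operand ≠ 0)

0.00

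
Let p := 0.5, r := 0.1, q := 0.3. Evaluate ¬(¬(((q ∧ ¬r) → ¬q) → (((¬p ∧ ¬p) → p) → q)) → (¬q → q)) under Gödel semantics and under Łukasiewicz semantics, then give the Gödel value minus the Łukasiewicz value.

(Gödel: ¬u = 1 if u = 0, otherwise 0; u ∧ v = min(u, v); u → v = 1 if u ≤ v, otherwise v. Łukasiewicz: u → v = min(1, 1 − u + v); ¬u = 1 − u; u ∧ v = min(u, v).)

Gödel evaluation:
  ¬r: Gödel ¬ of 0.1 = 0 (operand ≠ 0)
  (q ∧ ¬r) = min(0.3, 0) = 0
  ¬q: Gödel ¬ of 0.3 = 0 (operand ≠ 0)
  ((q ∧ ¬r) → ¬q): 0 ≤ 0, so result = 1
  ¬p: Gödel ¬ of 0.5 = 0 (operand ≠ 0)
  ¬p: Gödel ¬ of 0.5 = 0 (operand ≠ 0)
  (¬p ∧ ¬p) = min(0, 0) = 0
  ((¬p ∧ ¬p) → p): 0 ≤ 0.5, so result = 1
  (((¬p ∧ ¬p) → p) → q): 1 > 0.3, so result = 0.3
  (((q ∧ ¬r) → ¬q) → (((¬p ∧ ¬p) → p) → q)): 1 > 0.3, so result = 0.3
  ¬(((q ∧ ¬r) → ¬q) → (((¬p ∧ ¬p) → p) → q)): Gödel ¬ of 0.3 = 0 (operand ≠ 0)
  ¬q: Gödel ¬ of 0.3 = 0 (operand ≠ 0)
  (¬q → q): 0 ≤ 0.3, so result = 1
  (¬(((q ∧ ¬r) → ¬q) → (((¬p ∧ ¬p) → p) → q)) → (¬q → q)): 0 ≤ 1, so result = 1
  ¬(¬(((q ∧ ¬r) → ¬q) → (((¬p ∧ ¬p) → p) → q)) → (¬q → q)): Gödel ¬ of 1 = 0 (operand ≠ 0)
  Gödel value = 0
Łukasiewicz evaluation:
  ¬r: Łukasiewicz ¬ gives 1 − 0.1 = 0.9
  (q ∧ ¬r) = min(0.3, 0.9) = 0.3
  ¬q: Łukasiewicz ¬ gives 1 − 0.3 = 0.7
  ((q ∧ ¬r) → ¬q): min(1, 1 − 0.3 + 0.7) = 1
  ¬p: Łukasiewicz ¬ gives 1 − 0.5 = 0.5
  ¬p: Łukasiewicz ¬ gives 1 − 0.5 = 0.5
  (¬p ∧ ¬p) = min(0.5, 0.5) = 0.5
  ((¬p ∧ ¬p) → p): min(1, 1 − 0.5 + 0.5) = 1
  (((¬p ∧ ¬p) → p) → q): min(1, 1 − 1 + 0.3) = 0.3
  (((q ∧ ¬r) → ¬q) → (((¬p ∧ ¬p) → p) → q)): min(1, 1 − 1 + 0.3) = 0.3
  ¬(((q ∧ ¬r) → ¬q) → (((¬p ∧ ¬p) → p) → q)): Łukasiewicz ¬ gives 1 − 0.3 = 0.7
  ¬q: Łukasiewicz ¬ gives 1 − 0.3 = 0.7
  (¬q → q): min(1, 1 − 0.7 + 0.3) = 0.6
  (¬(((q ∧ ¬r) → ¬q) → (((¬p ∧ ¬p) → p) → q)) → (¬q → q)): min(1, 1 − 0.7 + 0.6) = 0.9
  ¬(¬(((q ∧ ¬r) → ¬q) → (((¬p ∧ ¬p) → p) → q)) → (¬q → q)): Łukasiewicz ¬ gives 1 − 0.9 = 0.1
  Łukasiewicz value = 0.1
Difference: 0 − 0.1 = -0.10

-0.10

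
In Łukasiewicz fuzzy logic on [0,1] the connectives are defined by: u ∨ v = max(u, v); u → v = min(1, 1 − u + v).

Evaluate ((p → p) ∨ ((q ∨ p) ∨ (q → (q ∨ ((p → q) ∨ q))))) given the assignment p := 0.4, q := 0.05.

(p → p): min(1, 1 − 0.4 + 0.4) = 1
(q ∨ p) = max(0.05, 0.4) = 0.4
(p → q): min(1, 1 − 0.4 + 0.05) = 0.65
((p → q) ∨ q) = max(0.65, 0.05) = 0.65
(q ∨ ((p → q) ∨ q)) = max(0.05, 0.65) = 0.65
(q → (q ∨ ((p → q) ∨ q))): min(1, 1 − 0.05 + 0.65) = 1
((q ∨ p) ∨ (q → (q ∨ ((p → q) ∨ q)))) = max(0.4, 1) = 1
((p → p) ∨ ((q ∨ p) ∨ (q → (q ∨ ((p → q) ∨ q))))) = max(1, 1) = 1

1.00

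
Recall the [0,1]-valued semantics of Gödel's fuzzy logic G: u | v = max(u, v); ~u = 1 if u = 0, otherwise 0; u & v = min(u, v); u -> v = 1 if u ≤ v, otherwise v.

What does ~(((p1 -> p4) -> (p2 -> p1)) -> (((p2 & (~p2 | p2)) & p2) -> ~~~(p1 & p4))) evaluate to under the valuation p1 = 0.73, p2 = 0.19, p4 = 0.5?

1.00

(p1 -> p4): 0.73 > 0.5, so result = 0.5
(p2 -> p1): 0.19 ≤ 0.73, so result = 1
((p1 -> p4) -> (p2 -> p1)): 0.5 ≤ 1, so result = 1
~p2: Gödel ¬ of 0.19 = 0 (operand ≠ 0)
(~p2 | p2) = max(0, 0.19) = 0.19
(p2 & (~p2 | p2)) = min(0.19, 0.19) = 0.19
((p2 & (~p2 | p2)) & p2) = min(0.19, 0.19) = 0.19
(p1 & p4) = min(0.73, 0.5) = 0.5
~(p1 & p4): Gödel ¬ of 0.5 = 0 (operand ≠ 0)
~~(p1 & p4): Gödel ¬ of 0 = 1 (operand is 0)
~~~(p1 & p4): Gödel ¬ of 1 = 0 (operand ≠ 0)
(((p2 & (~p2 | p2)) & p2) -> ~~~(p1 & p4)): 0.19 > 0, so result = 0
(((p1 -> p4) -> (p2 -> p1)) -> (((p2 & (~p2 | p2)) & p2) -> ~~~(p1 & p4))): 1 > 0, so result = 0
~(((p1 -> p4) -> (p2 -> p1)) -> (((p2 & (~p2 | p2)) & p2) -> ~~~(p1 & p4))): Gödel ¬ of 0 = 1 (operand is 0)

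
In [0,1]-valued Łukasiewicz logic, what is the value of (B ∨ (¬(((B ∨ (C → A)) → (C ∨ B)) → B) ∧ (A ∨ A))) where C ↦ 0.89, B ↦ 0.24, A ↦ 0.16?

(C → A): min(1, 1 − 0.89 + 0.16) = 0.27
(B ∨ (C → A)) = max(0.24, 0.27) = 0.27
(C ∨ B) = max(0.89, 0.24) = 0.89
((B ∨ (C → A)) → (C ∨ B)): min(1, 1 − 0.27 + 0.89) = 1
(((B ∨ (C → A)) → (C ∨ B)) → B): min(1, 1 − 1 + 0.24) = 0.24
¬(((B ∨ (C → A)) → (C ∨ B)) → B): Łukasiewicz ¬ gives 1 − 0.24 = 0.76
(A ∨ A) = max(0.16, 0.16) = 0.16
(¬(((B ∨ (C → A)) → (C ∨ B)) → B) ∧ (A ∨ A)) = min(0.76, 0.16) = 0.16
(B ∨ (¬(((B ∨ (C → A)) → (C ∨ B)) → B) ∧ (A ∨ A))) = max(0.24, 0.16) = 0.24

0.24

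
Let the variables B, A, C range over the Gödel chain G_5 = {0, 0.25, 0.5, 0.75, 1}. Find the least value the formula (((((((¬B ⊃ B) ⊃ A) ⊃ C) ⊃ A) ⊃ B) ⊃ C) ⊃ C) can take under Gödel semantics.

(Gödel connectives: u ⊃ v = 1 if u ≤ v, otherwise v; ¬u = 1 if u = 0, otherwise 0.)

0.00

The minimum is attained at B = 0, A = 0, C = 0:
  ¬B: Gödel ¬ of 0 = 1 (operand is 0)
  (¬B ⊃ B): 1 > 0, so result = 0
  ((¬B ⊃ B) ⊃ A): 0 ≤ 0, so result = 1
  (((¬B ⊃ B) ⊃ A) ⊃ C): 1 > 0, so result = 0
  ((((¬B ⊃ B) ⊃ A) ⊃ C) ⊃ A): 0 ≤ 0, so result = 1
  (((((¬B ⊃ B) ⊃ A) ⊃ C) ⊃ A) ⊃ B): 1 > 0, so result = 0
  ((((((¬B ⊃ B) ⊃ A) ⊃ C) ⊃ A) ⊃ B) ⊃ C): 0 ≤ 0, so result = 1
  (((((((¬B ⊃ B) ⊃ A) ⊃ C) ⊃ A) ⊃ B) ⊃ C) ⊃ C): 1 > 0, so result = 0
Checking all 125 assignments confirms none give a value below 0.00.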